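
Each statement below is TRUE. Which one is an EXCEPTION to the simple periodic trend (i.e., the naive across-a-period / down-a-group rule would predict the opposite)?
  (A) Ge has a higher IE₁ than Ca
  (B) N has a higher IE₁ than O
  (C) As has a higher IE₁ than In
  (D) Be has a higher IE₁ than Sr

(B)

The general trend: IE₁ increases across a period and decreases down a group.
(A) Ge (period 4, group 14) vs Ca (period 4, group 2): the stated order agrees with the simple trend.
(B) N (period 2, group 15) vs O (period 2, group 16): the stated order contradicts the simple trend.
(C) As (period 4, group 15) vs In (period 5, group 13): the stated order agrees with the simple trend.
(D) Be (period 2, group 2) vs Sr (period 5, group 2): the stated order agrees with the simple trend.
The exception is (B): pairing an electron in O's 2p⁴ costs repulsion energy, so O ionizes more easily than half-filled N (2p³).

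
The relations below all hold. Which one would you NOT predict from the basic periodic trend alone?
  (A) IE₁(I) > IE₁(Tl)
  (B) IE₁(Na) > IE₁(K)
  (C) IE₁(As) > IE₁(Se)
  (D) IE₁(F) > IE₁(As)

(C)

The general trend: IE₁ increases across a period and decreases down a group.
(A) I (period 5, group 17) vs Tl (period 6, group 13): the stated order agrees with the simple trend.
(B) Na (period 3, group 1) vs K (period 4, group 1): the stated order agrees with the simple trend.
(C) As (period 4, group 15) vs Se (period 4, group 16): the stated order contradicts the simple trend.
(D) F (period 2, group 17) vs As (period 4, group 15): the stated order agrees with the simple trend.
The exception is (C): Se (4p⁴) ionizes more easily than half-filled As (4p³).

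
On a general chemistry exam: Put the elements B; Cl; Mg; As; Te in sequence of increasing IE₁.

Mg < B < Te < As < Cl

B is in period 2, group 13; Mg is in period 3, group 2; Cl is in period 3, group 17; As is in period 4, group 15; Te is in period 5, group 16.
IE₁ increases left→right with effective nuclear charge and decreases top→bottom as the valence shell moves farther out.
These span different periods and groups, so the two trends combine.
B > Mg: both effects reinforce here, so B is clearly the higher of the two.
Te > B: period and group pull opposite ways; the across-period shift dominates (869 vs 801 kJ/mol).
As > Te: the two effects oppose for this pair; the down-group effect wins (947 vs 869 kJ/mol).
Cl > As: relative to As, both the across-period and down-group shifts push Cl's first ionization energy up.
For reference (kJ/mol): B 801, Mg 738, Cl 1251, As 947, Te 869.
So from lowest to highest: Mg < B < Te < As < Cl.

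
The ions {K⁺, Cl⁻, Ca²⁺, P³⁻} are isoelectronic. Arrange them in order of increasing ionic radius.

All of these have 18 electrons, so size is governed by nuclear charge alone: the more protons, the stronger the pull on the same electron cloud, and the smaller the ion.
Nuclear charges: Ca²⁺ (Z=20), K⁺ (Z=19), Cl⁻ (Z=17), P³⁻ (Z=15).
Smallest to largest: Ca²⁺ < K⁺ < Cl⁻ < P³⁻.

Ca²⁺ < K⁺ < Cl⁻ < P³⁻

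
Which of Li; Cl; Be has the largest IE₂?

The second ionization energy removes an electron from the +1 ion. For each element: Li⁺ is the bare [He] core; Cl⁺ still has 6 valence electrons; Be⁺ still has 1 valence electron.
Core electrons are held far more tightly than valence electrons, so Li tops the IE_2 order.
Valence configurations: Cl⁺ [Ne]3s²3p⁴, Be⁺ [He]2s¹.
Approximate IE_2 values (kJ/mol): Li 7298, Cl 2298, Be 1757.
Putting it together, IE_2: Be < Cl < Li.

Li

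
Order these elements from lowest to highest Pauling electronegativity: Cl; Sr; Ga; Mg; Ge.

Smaller atoms with higher effective nuclear charge are more electronegative.
Neither a single period nor a single group — weigh both effects.
Mg > Sr: they share group 2; the group trend gives Mg the larger value.
Ga > Mg: the two effects oppose for this pair; the across-period effect wins (1.81 vs 1.31).
Ge > Ga: both are in period 4; the period trend gives Ge the larger value.
Cl > Ge: relative to Ge, both the across-period and down-group shifts push Cl's electronegativity up.
Approximate values (Pauling): Mg 1.31, Cl 3.16, Ga 1.81, Ge 2.01, Sr 0.95.
So from lowest to highest: Sr < Mg < Ga < Ge < Cl.

Sr, Mg, Ga, Ge, Cl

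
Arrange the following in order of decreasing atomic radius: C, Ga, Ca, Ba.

Ba > Ca > Ga > C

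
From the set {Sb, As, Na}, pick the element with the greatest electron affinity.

Sb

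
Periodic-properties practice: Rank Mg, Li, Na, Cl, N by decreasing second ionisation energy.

Li > Na > N > Cl > Mg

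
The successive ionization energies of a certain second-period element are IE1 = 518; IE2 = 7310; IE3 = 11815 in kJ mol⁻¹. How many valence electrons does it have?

Look for the largest jump between consecutive ionization energies: IE2/IE1 ≈ 14.1, far larger than any earlier ratio.
That jump marks the point where a core electron is being removed. So the atom has 1 valence electron.

1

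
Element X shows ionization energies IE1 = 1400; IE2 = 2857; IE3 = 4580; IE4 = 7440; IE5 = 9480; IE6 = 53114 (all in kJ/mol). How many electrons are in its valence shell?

Look for the largest jump between consecutive ionization energies: IE6/IE5 ≈ 5.6, far larger than any earlier ratio.
That jump marks the point where a core electron is being removed. So the atom has 5 valence electrons.

5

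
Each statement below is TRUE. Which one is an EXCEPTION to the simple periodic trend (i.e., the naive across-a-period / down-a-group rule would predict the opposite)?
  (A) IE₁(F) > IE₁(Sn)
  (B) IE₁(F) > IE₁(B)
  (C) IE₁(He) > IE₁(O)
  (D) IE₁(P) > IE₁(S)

(D)

The general trend: IE₁ increases across a period and decreases down a group.
(A) F (period 2, group 17) vs Sn (period 5, group 14): the stated order agrees with the simple trend.
(B) F (period 2, group 17) vs B (period 2, group 13): the stated order agrees with the simple trend.
(C) He (period 1, group 18) vs O (period 2, group 16): the stated order agrees with the simple trend.
(D) P (period 3, group 15) vs S (period 3, group 16): the stated order contradicts the simple trend.
The exception is (D): S (3p⁴) ionizes more easily than half-filled P (3p³) because the paired 3p electron in S is pushed out by e⁻–e⁻ repulsion.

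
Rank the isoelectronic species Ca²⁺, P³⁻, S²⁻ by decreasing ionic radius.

P³⁻ > S²⁻ > Ca²⁺

All of these have 18 electrons, so size is governed by nuclear charge alone: the more protons, the stronger the pull on the same electron cloud, and the smaller the ion.
Nuclear charges: Ca²⁺ (Z=20), S²⁻ (Z=16), P³⁻ (Z=15).
Largest to smallest: P³⁻ > S²⁻ > Ca²⁺.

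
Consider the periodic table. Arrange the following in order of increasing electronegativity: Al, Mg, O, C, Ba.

Ba, Mg, Al, C, O

C is in period 2, group 14; O is in period 2, group 16; Mg is in period 3, group 2; Al is in period 3, group 13; Ba is in period 6, group 2.
Atoms toward the upper right of the periodic table pull bonding electrons most strongly.
Neither a single period nor a single group — weigh both effects.
Mg > Ba: Mg sits above Ba in group 2, so the down-group effect alone puts Mg higher.
Al > Mg: Al lies to the right of Mg in period 3, so the across-period effect alone puts Al higher.
C > Al: relative to Al, both the across-period and down-group shifts push C's electronegativity up.
O > C: O lies to the right of C in period 2, so the across-period effect alone puts O higher.
For reference (Pauling): C 2.55, O 3.44, Mg 1.31, Al 1.61, Ba 0.89.
So from lowest to highest: Ba < Mg < Al < C < O.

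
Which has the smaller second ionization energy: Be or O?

Be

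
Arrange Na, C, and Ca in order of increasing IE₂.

Ca < C < Na

IE_2 is the cost of taking one more electron from the +1 cation: Na⁺ is the bare [Ne] core; C⁺ still has 3 valence electrons; Ca⁺ still has 1 valence electron.
Core electrons are held far more tightly than valence electrons, so Na tops the IE_2 order.
Valence configurations: C⁺ [He]2s²2p¹, Ca⁺ [Ar]4s¹.
The numbers (kJ/mol): Na 4562, C 2353, Ca 1145.
Hence IE_2: Ca < C < Na.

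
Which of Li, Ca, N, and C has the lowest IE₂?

The second ionization energy removes an electron from the +1 ion. For each element: Li⁺ is the bare [He] core; Ca⁺ still has 1 valence electron; N⁺ still has 4 valence electrons; C⁺ still has 3 valence electrons.
Pulling an electron out of a noble-gas core costs far more than removing a remaining valence electron, so Li sits at the high end of IE_2.
Valence configurations: Ca⁺ [Ar]4s¹, N⁺ [He]2s²2p², C⁺ [He]2s²2p¹.
The numbers (kJ/mol): Li 7298, Ca 1145, N 2856, C 2353.
Putting it together, IE_2: Ca < C < N < Li.

Ca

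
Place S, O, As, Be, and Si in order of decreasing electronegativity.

O > S > As > Si > Be

Smaller atoms with higher effective nuclear charge are more electronegative.
These span different periods and groups, so the two trends combine.
Si > Be: the two effects oppose for this pair; the across-period effect wins (1.90 vs 1.57).
As > Si: period and group pull opposite ways; the across-period shift dominates (2.18 vs 1.90).
S > As: both effects reinforce here, so S is clearly the higher of the two.
O > S: they share group 16; the group trend gives O the larger value.
Tabulated electronegativity (Pauling): Be 1.57, O 3.44, Si 1.90, S 2.58, As 2.18.
So from highest to lowest: O > S > As > Si > Be.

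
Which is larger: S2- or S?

S2-

Forming S2- adds 2 electrons to S. More electron–electron repulsion in the same shell, with unchanged nuclear charge, lets the cloud expand.
An anion is larger than its parent atom: S2- > S.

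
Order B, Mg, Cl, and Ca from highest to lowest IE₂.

Consider each +1 ion: B⁺ still has 2 valence electrons; Mg⁺ still has 1 valence electron; Cl⁺ still has 6 valence electrons; Ca⁺ still has 1 valence electron.
All are still removing valence electrons, so compare the +1 ions as you would atoms: IE_2 generally rises across a period (higher Z_eff) and falls down a group (larger shell), subject to the usual subshell exceptions.
Valence configurations: B⁺ [He]2s², Mg⁺ [Ne]3s¹, Cl⁺ [Ne]3s²3p⁴, Ca⁺ [Ar]4s¹.
Tabulated IE_2 (kJ/mol): B 2427, Mg 1451, Cl 2298, Ca 1145.
Overall IE_2 order: Ca < Mg < Cl < B.

B > Cl > Mg > Ca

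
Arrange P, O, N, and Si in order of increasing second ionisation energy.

Si, P, N, O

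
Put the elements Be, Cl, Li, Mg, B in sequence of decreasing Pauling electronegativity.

Cl, B, Be, Mg, Li

Li is in period 2, group 1; Be is in period 2, group 2; B is in period 2, group 13; Mg is in period 3, group 2; Cl is in period 3, group 17.
EN rises left→right (higher Z_eff, smaller atoms) and falls top→bottom (larger, more shielded atoms).
Neither a single period nor a single group — weigh both effects.
Mg > Li: period and group pull opposite ways; the across-period shift dominates (1.31 vs 0.98).
Be > Mg: Be sits above Mg in group 2, so the down-group effect alone puts Be higher.
B > Be: both are in period 2; the period trend gives B the larger value.
Cl > B: the two effects oppose for this pair; the across-period effect wins (3.16 vs 2.04).
For reference (Pauling): Li 0.98, Be 1.57, B 2.04, Mg 1.31, Cl 3.16.
So from highest to lowest: Cl > B > Be > Mg > Li.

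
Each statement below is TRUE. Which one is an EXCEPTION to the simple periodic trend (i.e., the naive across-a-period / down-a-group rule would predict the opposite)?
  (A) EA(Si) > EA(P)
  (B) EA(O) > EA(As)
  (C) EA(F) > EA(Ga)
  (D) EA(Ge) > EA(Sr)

The general trend: electron affinity increases across a period and decreases down a group.
(A) Si (period 3, group 14) vs P (period 3, group 15): the stated order contradicts the simple trend.
(B) O (period 2, group 16) vs As (period 4, group 15): the stated order agrees with the simple trend.
(C) F (period 2, group 17) vs Ga (period 4, group 13): the stated order agrees with the simple trend.
(D) Ge (period 4, group 14) vs Sr (period 5, group 2): the stated order agrees with the simple trend.
The exception is (A): adding an electron to P's half-filled 3p³ is unfavourable, so Si (3p²) has the more exothermic EA.

(A)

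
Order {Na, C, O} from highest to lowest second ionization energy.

Na > O > C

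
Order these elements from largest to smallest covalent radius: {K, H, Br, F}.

H is in period 1, group 1; F is in period 2, group 17; K is in period 4, group 1; Br is in period 4, group 17.
Radius decreases left→right (rising Z_eff, same n) and increases top→bottom (higher n).
Neither a single period nor a single group — weigh both effects.
F > H: the two effects oppose for this pair; the down-group effect wins (64 vs 32 pm).
Br > F: they share group 17; the group trend gives Br the larger value.
K > Br: K lies to the left of Br in period 4, so the across-period effect alone puts K larger.
Tabulated atomic radius (pm): H 32, F 64, K 196, Br 114.
So from largest to smallest: K > Br > F > H.

K > Br > F > H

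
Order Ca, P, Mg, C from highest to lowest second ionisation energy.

The second ionization energy removes an electron from the +1 ion. For each element: Ca⁺ still has 1 valence electron; P⁺ still has 4 valence electrons; Mg⁺ still has 1 valence electron; C⁺ still has 3 valence electrons.
All are still removing valence electrons, so compare the +1 ions as you would atoms: IE_2 generally rises across a period (higher Z_eff) and falls down a group (larger shell), subject to the usual subshell exceptions.
Valence configurations: Ca⁺ [Ar]4s¹, P⁺ [Ne]3s²3p², Mg⁺ [Ne]3s¹, C⁺ [He]2s²2p¹.
The numbers (kJ/mol): Ca 1145, P 1907, Mg 1451, C 2353.
Putting it together, IE_2: Ca < Mg < P < C.

C > P > Mg > Ca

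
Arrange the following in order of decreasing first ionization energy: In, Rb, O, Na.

O > In > Na > Rb

O is in period 2, group 16; Na is in period 3, group 1; Rb is in period 5, group 1; In is in period 5, group 13.
Across a period the outer electron is held more tightly (higher IE₁); down a group it sits in a higher shell, more shielded, and comes off more easily.
Neither a single period nor a single group — weigh both effects.
Na > Rb: Na sits above Rb in group 1, so the down-group effect alone puts Na higher.
In > Na: period and group pull opposite ways; the across-period shift dominates (558 vs 496 kJ/mol).
O > In: both effects reinforce here, so O is clearly the higher of the two.
Approximate values (kJ/mol): O 1314, Na 496, Rb 403, In 558.
So from highest to lowest: O > In > Na > Rb.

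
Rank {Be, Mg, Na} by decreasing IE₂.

After 1 electron has been removed, what remains? Be⁺ still has 1 valence electron; Mg⁺ still has 1 valence electron; Na⁺ is the bare [Ne] core.
Pulling an electron out of a noble-gas core costs far more than removing a remaining valence electron, so Na sits at the high end of IE_2.
Valence configurations: Be⁺ [He]2s¹, Mg⁺ [Ne]3s¹.
Approximate IE_2 values (kJ/mol): Be 1757, Mg 1451, Na 4562.
Overall IE_2 order: Mg < Be < Na.

Na > Be > Mg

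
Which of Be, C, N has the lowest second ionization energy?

Be

After 1 electron has been removed, what remains? Be⁺ still has 1 valence electron; C⁺ still has 3 valence electrons; N⁺ still has 4 valence electrons.
All are still removing valence electrons, so compare the +1 ions as you would atoms: IE_2 generally rises across a period (higher Z_eff) and falls down a group (larger shell), subject to the usual subshell exceptions.
Valence configurations: Be⁺ [He]2s¹, C⁺ [He]2s²2p¹, N⁺ [He]2s²2p².
Tabulated IE_2 (kJ/mol): Be 1757, C 2353, N 2856.
So the second ionization energies run Be < C < N.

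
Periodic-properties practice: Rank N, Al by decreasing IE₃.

Consider each +2 ion: N²⁺ still has 3 valence electrons; Al²⁺ still has 1 valence electron.
All are still removing valence electrons, so compare the +2 ions as you would atoms: IE_3 generally rises across a period (higher Z_eff) and falls down a group (larger shell), subject to the usual subshell exceptions.
Valence configurations: N²⁺ [He]2s²2p¹, Al²⁺ [Ne]3s¹.
The numbers (kJ/mol): N 4578, Al 2745.
Overall IE_3 order: Al < N.

N, Al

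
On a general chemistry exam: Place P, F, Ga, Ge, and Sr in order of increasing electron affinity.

Sr < Ga < P < Ge < F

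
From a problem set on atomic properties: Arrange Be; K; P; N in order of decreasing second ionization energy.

K > N > P > Be

Consider each +1 ion: Be⁺ still has 1 valence electron; K⁺ is the bare [Ar] core; P⁺ still has 4 valence electrons; N⁺ still has 4 valence electrons.
Core electrons are held far more tightly than valence electrons, so K tops the IE_2 order.
Valence configurations: Be⁺ [He]2s¹, P⁺ [Ne]3s²3p², N⁺ [He]2s²2p².
The numbers (kJ/mol): Be 1757, K 3052, P 1907, N 2856.
Hence IE_2: Be < P < N < K.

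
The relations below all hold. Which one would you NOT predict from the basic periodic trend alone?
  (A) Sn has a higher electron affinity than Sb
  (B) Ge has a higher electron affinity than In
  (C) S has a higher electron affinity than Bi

(A)

The general trend: electron affinity increases across a period and decreases down a group.
(A) Sn (period 5, group 14) vs Sb (period 5, group 15): the stated order contradicts the simple trend.
(B) Ge (period 4, group 14) vs In (period 5, group 13): the stated order agrees with the simple trend.
(C) S (period 3, group 16) vs Bi (period 6, group 15): the stated order agrees with the simple trend.
The exception is (A): adding an electron to Sb's half-filled 5p³ is unfavourable, so Sn has the more exothermic EA.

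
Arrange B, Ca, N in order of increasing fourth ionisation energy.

IE_4 is the cost of taking one more electron from the +3 cation: B³⁺ is the bare [He] core; Ca³⁺ is already 1 electron into the core; N³⁺ still has 2 valence electrons.
Usually core removal costs more than valence removal, but here the competition is close: a tightly held n=2 valence electron can cost more to remove than an n=3 core electron, so the actual values have to decide it.
Tabulated IE_4 (kJ/mol): B 25026, Ca 6491, N 7475.
Hence IE_4: Ca < N < B.

Ca < N < B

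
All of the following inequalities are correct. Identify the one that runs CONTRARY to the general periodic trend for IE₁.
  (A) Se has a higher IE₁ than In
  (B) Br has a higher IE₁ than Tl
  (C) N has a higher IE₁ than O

(C)

The general trend: IE₁ increases across a period and decreases down a group.
(A) Se (period 4, group 16) vs In (period 5, group 13): the stated order agrees with the simple trend.
(B) Br (period 4, group 17) vs Tl (period 6, group 13): the stated order agrees with the simple trend.
(C) N (period 2, group 15) vs O (period 2, group 16): the stated order contradicts the simple trend.
The exception is (C): pairing an electron in O's 2p⁴ costs repulsion energy, so O ionizes more easily than half-filled N (2p³).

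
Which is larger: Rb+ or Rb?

Rb

Forming Rb+ removes 1 electron from Rb. Fewer electrons for the same nuclear charge means less shielding and a higher Z_eff on the remaining electrons, and for main-group metals the entire outer shell is lost.
A cation is smaller than its parent atom: Rb+ < Rb.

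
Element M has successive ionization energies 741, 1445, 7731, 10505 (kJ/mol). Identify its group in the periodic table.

Group 2

Look for the largest jump between consecutive ionization energies: IE3/IE2 ≈ 5.4, far larger than any earlier ratio.
That jump marks the point where a core electron is being removed. So the atom has 2 valence electrons.
A main-group element with 2 valence electrons is in group 2.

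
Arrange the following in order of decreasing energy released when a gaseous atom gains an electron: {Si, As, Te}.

Te > Si > As

Adding an electron releases more energy for atoms nearer the top right (short of the noble gases).
A diagonal step moves right (one effect) and down (the opposite effect) at once.
Si > As: period and group pull opposite ways; the down-group shift dominates (134 vs 78 kJ/mol).
Te > Si: the two effects oppose for this pair; the across-period effect wins (190 vs 134 kJ/mol).
Tabulated electron affinity (kJ/mol): Si 134, As 78, Te 190.
So from highest to lowest: Te > Si > As.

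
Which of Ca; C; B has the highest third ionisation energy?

After 2 electrons have been removed, what remains? Ca²⁺ is the bare [Ar] core; C²⁺ still has 2 valence electrons; B²⁺ still has 1 valence electron.
Breaking into a closed-shell core is much more expensive than removing a leftover valence electron — Ca has the largest IE_3 here.
Valence configurations: C²⁺ [He]2s², B²⁺ [He]2s¹.
Tabulated IE_3 (kJ/mol): Ca 4912, C 4620, B 3660.
Putting it together, IE_3: B < C < Ca.

Ca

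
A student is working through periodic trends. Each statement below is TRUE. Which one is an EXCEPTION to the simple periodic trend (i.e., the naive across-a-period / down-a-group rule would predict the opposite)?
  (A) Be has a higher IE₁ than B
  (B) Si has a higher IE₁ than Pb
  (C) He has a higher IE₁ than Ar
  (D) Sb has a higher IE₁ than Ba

(A)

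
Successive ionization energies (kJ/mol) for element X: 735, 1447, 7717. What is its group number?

Group 2

Look for the largest jump between consecutive ionization energies: IE3/IE2 ≈ 5.3, far larger than any earlier ratio.
That jump marks the point where a core electron is being removed. So the atom has 2 valence electrons.
A main-group element with 2 valence electrons is in group 2.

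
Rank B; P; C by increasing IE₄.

Consider each +3 ion: B³⁺ is the bare [He] core; P³⁺ still has 2 valence electrons; C³⁺ still has 1 valence electron.
Core electrons are held far more tightly than valence electrons, so B tops the IE_4 order.
Valence configurations: P³⁺ [Ne]3s², C³⁺ [He]2s¹.
The numbers (kJ/mol): B 25026, P 4964, C 6223.
So the fourth ionization energies run P < C < B.

P < C < B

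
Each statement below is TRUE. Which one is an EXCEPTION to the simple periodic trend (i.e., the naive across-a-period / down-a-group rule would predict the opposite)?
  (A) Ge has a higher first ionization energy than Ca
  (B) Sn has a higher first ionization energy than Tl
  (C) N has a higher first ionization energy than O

(C)

The general trend: first ionization energy increases across a period and decreases down a group.
(A) Ge (period 4, group 14) vs Ca (period 4, group 2): the stated order agrees with the simple trend.
(B) Sn (period 5, group 14) vs Tl (period 6, group 13): the stated order agrees with the simple trend.
(C) N (period 2, group 15) vs O (period 2, group 16): the stated order contradicts the simple trend.
The exception is (C): pairing an electron in O's 2p⁴ costs repulsion energy, so O ionizes more easily than half-filled N (2p³).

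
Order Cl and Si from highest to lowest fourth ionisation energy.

After 3 electrons have been removed, what remains? Cl³⁺ still has 4 valence electrons; Si³⁺ still has 1 valence electron.
All are still removing valence electrons, so compare the +3 ions as you would atoms: IE_4 generally rises across a period (higher Z_eff) and falls down a group (larger shell), subject to the usual subshell exceptions.
Valence configurations: Cl³⁺ [Ne]3s²3p², Si³⁺ [Ne]3s¹.
Tabulated IE_4 (kJ/mol): Cl 5159, Si 4356.
Hence IE_4: Si < Cl.

Cl, Si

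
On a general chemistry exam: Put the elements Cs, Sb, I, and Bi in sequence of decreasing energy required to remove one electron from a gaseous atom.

Sb is in period 5, group 15; I is in period 5, group 17; Cs is in period 6, group 1; Bi is in period 6, group 15.
Across a period the outer electron is held more tightly (higher IE₁); down a group it sits in a higher shell, more shielded, and comes off more easily.
Here both period and group differ, so the two effects have to be weighed against each other.
Bi > Cs: both are in period 6; the period trend gives Bi the larger value.
Sb > Bi: they share group 15; the group trend gives Sb the larger value.
I > Sb: I lies to the right of Sb in period 5, so the across-period effect alone puts I higher.
Approximate values (kJ/mol): Sb 831, I 1008, Cs 376, Bi 703.
So from highest to lowest: I > Sb > Bi > Cs.

I > Sb > Bi > Cs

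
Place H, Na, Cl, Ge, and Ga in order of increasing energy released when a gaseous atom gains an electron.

Ga < Na < H < Ge < Cl

H is in period 1, group 1; Na is in period 3, group 1; Cl is in period 3, group 17; Ga is in period 4, group 13; Ge is in period 4, group 14.
Adding an electron releases more energy for atoms nearer the top right (short of the noble gases).
Here both period and group differ, so the two effects have to be weighed against each other.
Na > Ga: period and group pull opposite ways; the down-group shift dominates (53 vs 29 kJ/mol).
H > Na: they share group 1; the group trend gives H the larger value.
Ge > H: the two effects oppose for this pair; the across-period effect wins (119 vs 73 kJ/mol).
Cl > Ge: relative to Ge, both the across-period and down-group shifts push Cl's electron affinity up.
Tabulated electron affinity (kJ/mol): H 73, Na 53, Cl 349, Ga 29, Ge 119.
So from lowest to highest: Ga < Na < H < Ge < Cl.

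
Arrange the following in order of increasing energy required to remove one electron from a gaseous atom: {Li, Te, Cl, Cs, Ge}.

Cs < Li < Ge < Te < Cl

Li is in period 2, group 1; Cl is in period 3, group 17; Ge is in period 4, group 14; Te is in period 5, group 16; Cs is in period 6, group 1.
Removing the outermost electron gets harder across a period and easier down a group.
These span different periods and groups, so the two trends combine.
Li > Cs: Li sits above Cs in group 1, so the down-group effect alone puts Li higher.
Ge > Li: period and group pull opposite ways; the across-period shift dominates (762 vs 520 kJ/mol).
Te > Ge: the two effects oppose for this pair; the across-period effect wins (869 vs 762 kJ/mol).
Cl > Te: relative to Te, both the across-period and down-group shifts push Cl's first ionization energy up.
Tabulated first ionization energy (kJ/mol): Li 520, Cl 1251, Ge 762, Te 869, Cs 376.
So from lowest to highest: Cs < Li < Ge < Te < Cl.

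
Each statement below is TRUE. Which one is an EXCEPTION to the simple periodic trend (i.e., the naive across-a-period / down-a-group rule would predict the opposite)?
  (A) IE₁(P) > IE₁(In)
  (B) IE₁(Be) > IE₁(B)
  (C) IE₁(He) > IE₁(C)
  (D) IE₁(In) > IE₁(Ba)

The general trend: first ionization energy increases across a period and decreases down a group.
(A) P (period 3, group 15) vs In (period 5, group 13): the stated order agrees with the simple trend.
(B) Be (period 2, group 2) vs B (period 2, group 13): the stated order contradicts the simple trend.
(C) He (period 1, group 18) vs C (period 2, group 14): the stated order agrees with the simple trend.
(D) In (period 5, group 13) vs Ba (period 6, group 2): the stated order agrees with the simple trend.
The exception is (B): removing B's lone 2p electron is easier than breaking Be's filled 2s².

(B)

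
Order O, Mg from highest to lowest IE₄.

The fourth ionization energy removes an electron from the +3 ion. For each element: O³⁺ still has 3 valence electrons; Mg³⁺ is already 1 electron into the core.
Core electrons are held far more tightly than valence electrons, so Mg tops the IE_4 order.
Tabulated IE_4 (kJ/mol): O 7469, Mg 10543.
Overall IE_4 order: O < Mg.

Mg > O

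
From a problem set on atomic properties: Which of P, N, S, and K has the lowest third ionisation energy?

Consider each +2 ion: P²⁺ still has 3 valence electrons; N²⁺ still has 3 valence electrons; S²⁺ still has 4 valence electrons; K²⁺ is already 1 electron into the core.
Usually core removal costs more than valence removal, but here the competition is close: a tightly held n=2 valence electron can cost more to remove than an n=3 core electron, so the actual values have to decide it.
Valence configurations: P²⁺ [Ne]3s²3p¹, N²⁺ [He]2s²2p¹, S²⁺ [Ne]3s²3p².
The numbers (kJ/mol): P 2914, N 4578, S 3357, K 4420.
Overall IE_3 order: P < S < K < N.

P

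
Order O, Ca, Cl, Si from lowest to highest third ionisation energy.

Si, Cl, Ca, O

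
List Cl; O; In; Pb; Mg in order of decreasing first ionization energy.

O is in period 2, group 16; Mg is in period 3, group 2; Cl is in period 3, group 17; In is in period 5, group 13; Pb is in period 6, group 14.
Across a period the outer electron is held more tightly (higher IE₁); down a group it sits in a higher shell, more shielded, and comes off more easily.
Here both period and group differ, so the two effects have to be weighed against each other.
Pb > In: the two effects oppose for this pair; the across-period effect wins (716 vs 558 kJ/mol).
Mg > Pb: period and group pull opposite ways; the down-group shift dominates (738 vs 716 kJ/mol).
Cl > Mg: Cl lies to the right of Mg in period 3, so the across-period effect alone puts Cl higher.
O > Cl: the two effects oppose for this pair; the down-group effect wins (1314 vs 1251 kJ/mol).
Tabulated first ionization energy (kJ/mol): O 1314, Mg 738, Cl 1251, In 558, Pb 716.
So from highest to lowest: O > Cl > Mg > Pb > In.

O > Cl > Mg > Pb > In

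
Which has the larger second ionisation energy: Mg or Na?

IE_2 is the cost of taking one more electron from the +1 cation: Mg⁺ still has 1 valence electron; Na⁺ is the bare [Ne] core.
Core electrons are held far more tightly than valence electrons, so Na tops the IE_2 order.
Approximate IE_2 values (kJ/mol): Mg 1451, Na 4562.
Hence IE_2: Mg < Na.

Na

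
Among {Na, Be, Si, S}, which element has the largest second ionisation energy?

Consider each +1 ion: Na⁺ is the bare [Ne] core; Be⁺ still has 1 valence electron; Si⁺ still has 3 valence electrons; S⁺ still has 5 valence electrons.
Pulling an electron out of a noble-gas core costs far more than removing a remaining valence electron, so Na sits at the high end of IE_2.
Valence configurations: Be⁺ [He]2s¹, Si⁺ [Ne]3s²3p¹, S⁺ [Ne]3s²3p³.
Approximate IE_2 values (kJ/mol): Na 4562, Be 1757, Si 1577, S 2252.
Hence IE_2: Si < Be < S < Na.

Na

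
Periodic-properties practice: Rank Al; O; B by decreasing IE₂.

O > B > Al

IE_2 is the cost of taking one more electron from the +1 cation: Al⁺ still has 2 valence electrons; O⁺ still has 5 valence electrons; B⁺ still has 2 valence electrons.
All are still removing valence electrons, so compare the +1 ions as you would atoms: IE_2 generally rises across a period (higher Z_eff) and falls down a group (larger shell), subject to the usual subshell exceptions.
Valence configurations: Al⁺ [Ne]3s², O⁺ [He]2s²2p³, B⁺ [He]2s².
Approximate IE_2 values (kJ/mol): Al 1817, O 3388, B 2427.
Overall IE_2 order: Al < B < O.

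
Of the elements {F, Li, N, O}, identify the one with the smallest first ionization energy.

Li

First ionization energy rises across a period (greater Z_eff holds electrons more tightly) and falls down a group (valence electrons are farther from the nucleus).
All lie in period 2; the across-period trend (first ionization energy increases left to right) applies, with the exception below.
Note the exception: N has a higher first ionization energy than O, contrary to the simple trend — pairing an electron in O's 2p⁴ costs repulsion energy, so O ionizes more easily than half-filled N (2p³).
For reference (kJ/mol): Li 520, N 1402, O 1314, F 1681.
The smallest first ionization energy among these belongs to Li.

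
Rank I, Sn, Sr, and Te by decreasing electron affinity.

EA tends to increase across a period and decrease down a group, though the pattern is less regular than for IE or radius.
All lie in period 5, so electron affinity increases left to right.
So from highest to lowest: I > Te > Sn > Sr.

I, Te, Sn, Sr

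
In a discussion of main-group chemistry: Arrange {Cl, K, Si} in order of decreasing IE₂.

K > Cl > Si

After 1 electron has been removed, what remains? Cl⁺ still has 6 valence electrons; K⁺ is the bare [Ar] core; Si⁺ still has 3 valence electrons.
Pulling an electron out of a noble-gas core costs far more than removing a remaining valence electron, so K sits at the high end of IE_2.
Valence configurations: Cl⁺ [Ne]3s²3p⁴, Si⁺ [Ne]3s²3p¹.
Approximate IE_2 values (kJ/mol): Cl 2298, K 3052, Si 1577.
Hence IE_2: Si < Cl < K.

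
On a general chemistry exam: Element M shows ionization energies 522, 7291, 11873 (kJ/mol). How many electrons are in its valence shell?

Look for the largest jump between consecutive ionization energies: IE2/IE1 ≈ 14.0, far larger than any earlier ratio.
That jump marks the point where a core electron is being removed. So the atom has 1 valence electron.

1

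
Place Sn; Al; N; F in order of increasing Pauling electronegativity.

N is in period 2, group 15; F is in period 2, group 17; Al is in period 3, group 13; Sn is in period 5, group 14.
Electronegativity increases across a period and decreases down a group, tracking effective nuclear charge and atomic size.
Neither a single period nor a single group — weigh both effects.
Sn > Al: period and group pull opposite ways; the across-period shift dominates (1.96 vs 1.61).
N > Sn: both effects reinforce here, so N is clearly the higher of the two.
F > N: both are in period 2; the period trend gives F the larger value.
Tabulated electronegativity (Pauling): N 3.04, F 3.98, Al 1.61, Sn 1.96.
So from lowest to highest: Al < Sn < N < F.

Al < Sn < N < F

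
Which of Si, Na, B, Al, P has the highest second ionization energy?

Na

The second ionization energy removes an electron from the +1 ion. For each element: Si⁺ still has 3 valence electrons; Na⁺ is the bare [Ne] core; B⁺ still has 2 valence electrons; Al⁺ still has 2 valence electrons; P⁺ still has 4 valence electrons.
Breaking into a closed-shell core is much more expensive than removing a leftover valence electron — Na has the largest IE_2 here.
Valence configurations: Si⁺ [Ne]3s²3p¹, B⁺ [He]2s², Al⁺ [Ne]3s², P⁺ [Ne]3s²3p².
Si⁺ loses a lone 3p electron whereas Al⁺ must break into a filled 3s² pair, so IE_2(Al) > IE_2(Si) even though Si has the higher nuclear charge.
Approximate IE_2 values (kJ/mol): Si 1577, Na 4562, B 2427, Al 1817, P 1907.
Overall IE_2 order: Si < Al < P < B < Na.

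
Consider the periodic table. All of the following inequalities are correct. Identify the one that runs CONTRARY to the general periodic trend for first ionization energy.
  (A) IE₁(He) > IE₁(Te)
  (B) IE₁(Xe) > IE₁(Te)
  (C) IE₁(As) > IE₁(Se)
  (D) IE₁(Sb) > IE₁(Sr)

The general trend: first ionization energy increases across a period and decreases down a group.
(A) He (period 1, group 18) vs Te (period 5, group 16): the stated order agrees with the simple trend.
(B) Xe (period 5, group 18) vs Te (period 5, group 16): the stated order agrees with the simple trend.
(C) As (period 4, group 15) vs Se (period 4, group 16): the stated order contradicts the simple trend.
(D) Sb (period 5, group 15) vs Sr (period 5, group 2): the stated order agrees with the simple trend.
The exception is (C): Se (4p⁴) ionizes more easily than half-filled As (4p³).

(C)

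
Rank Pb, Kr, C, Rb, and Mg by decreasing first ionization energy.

First ionization energy rises across a period (greater Z_eff holds electrons more tightly) and falls down a group (valence electrons are farther from the nucleus).
Neither a single period nor a single group — weigh both effects.
Pb > Rb: the two effects oppose for this pair; the across-period effect wins (716 vs 403 kJ/mol).
Mg > Pb: the two effects oppose for this pair; the down-group effect wins (738 vs 716 kJ/mol).
C > Mg: both effects reinforce here, so C is clearly the higher of the two.
Kr > C: the two effects oppose for this pair; the across-period effect wins (1351 vs 1086 kJ/mol).
Tabulated first ionization energy (kJ/mol): C 1086, Mg 738, Kr 1351, Rb 403, Pb 716.
So from highest to lowest: Kr > C > Mg > Pb > Rb.

Kr > C > Mg > Pb > Rb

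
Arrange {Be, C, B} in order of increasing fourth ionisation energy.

C < Be < B

After 3 electrons have been removed, what remains? Be³⁺ is already 1 electron into the core; C³⁺ still has 1 valence electron; B³⁺ is the bare [He] core.
Breaking into a closed-shell core is much more expensive than removing a leftover valence electron — Be and B have the largest IE_4 here.
Tabulated IE_4 (kJ/mol): Be 21007, C 6223, B 25026.
Putting it together, IE_4: C < Be < B.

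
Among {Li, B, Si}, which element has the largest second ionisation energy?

Li

After 1 electron has been removed, what remains? Li⁺ is the bare [He] core; B⁺ still has 2 valence electrons; Si⁺ still has 3 valence electrons.
Core electrons are held far more tightly than valence electrons, so Li tops the IE_2 order.
Valence configurations: B⁺ [He]2s², Si⁺ [Ne]3s²3p¹.
Approximate IE_2 values (kJ/mol): Li 7298, B 2427, Si 1577.
Overall IE_2 order: Si < B < Li.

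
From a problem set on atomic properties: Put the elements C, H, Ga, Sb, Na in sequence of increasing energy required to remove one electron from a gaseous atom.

Na < Ga < Sb < C < H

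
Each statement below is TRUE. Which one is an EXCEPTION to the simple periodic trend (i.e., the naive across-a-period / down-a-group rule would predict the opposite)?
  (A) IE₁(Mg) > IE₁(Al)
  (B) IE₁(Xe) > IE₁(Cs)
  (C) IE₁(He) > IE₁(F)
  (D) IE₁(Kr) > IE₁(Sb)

(A)

The general trend: IE₁ increases across a period and decreases down a group.
(A) Mg (period 3, group 2) vs Al (period 3, group 13): the stated order contradicts the simple trend.
(B) Xe (period 5, group 18) vs Cs (period 6, group 1): the stated order agrees with the simple trend.
(C) He (period 1, group 18) vs F (period 2, group 17): the stated order agrees with the simple trend.
(D) Kr (period 4, group 18) vs Sb (period 5, group 15): the stated order agrees with the simple trend.
The exception is (A): Al's single 3p electron is easier to remove than one from Mg's filled 3s².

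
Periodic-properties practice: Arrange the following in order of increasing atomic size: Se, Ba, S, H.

H < S < Se < Ba

Moving right in a period, electrons are added to the same shell under a stronger nuclear pull, so atoms get smaller; moving down, a new shell is opened and atoms get larger.
Neither a single period nor a single group — weigh both effects.
S > H: the two effects oppose for this pair; the down-group effect wins (103 vs 32 pm).
Se > S: Se sits below S in group 16, so the down-group effect alone puts Se larger.
Ba > Se: relative to Se, both the across-period and down-group shifts push Ba's atomic radius up.
Tabulated atomic radius (pm): H 32, S 103, Se 116, Ba 196.
So from smallest to largest: H < S < Se < Ba.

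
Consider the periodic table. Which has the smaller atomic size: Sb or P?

P

P is in period 3, group 15; Sb is in period 5, group 15.
Atomic radius shrinks across a period as nuclear charge pulls the same shell inward, and grows down a group as new shells are added.
All are in group 15, so atomic radius increases down the group.
So P has the smaller atomic size (P < Sb).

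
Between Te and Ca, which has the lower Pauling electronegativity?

Ca

Ca is in period 4, group 2; Te is in period 5, group 16.
EN rises left→right (higher Z_eff, smaller atoms) and falls top→bottom (larger, more shielded atoms).
Neither a single period nor a single group — weigh both effects.
Te > Ca: period and group pull opposite ways; the across-period shift dominates (2.10 vs 1.00).
Approximate values (Pauling): Ca 1.00, Te 2.10.
So Ca has the lower Pauling electronegativity (Ca < Te).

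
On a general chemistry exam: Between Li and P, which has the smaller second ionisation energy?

P

After 1 electron has been removed, what remains? Li⁺ is the bare [He] core; P⁺ still has 4 valence electrons.
Core electrons are held far more tightly than valence electrons, so Li tops the IE_2 order.
Approximate IE_2 values (kJ/mol): Li 7298, P 1907.
Overall IE_2 order: P < Li.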